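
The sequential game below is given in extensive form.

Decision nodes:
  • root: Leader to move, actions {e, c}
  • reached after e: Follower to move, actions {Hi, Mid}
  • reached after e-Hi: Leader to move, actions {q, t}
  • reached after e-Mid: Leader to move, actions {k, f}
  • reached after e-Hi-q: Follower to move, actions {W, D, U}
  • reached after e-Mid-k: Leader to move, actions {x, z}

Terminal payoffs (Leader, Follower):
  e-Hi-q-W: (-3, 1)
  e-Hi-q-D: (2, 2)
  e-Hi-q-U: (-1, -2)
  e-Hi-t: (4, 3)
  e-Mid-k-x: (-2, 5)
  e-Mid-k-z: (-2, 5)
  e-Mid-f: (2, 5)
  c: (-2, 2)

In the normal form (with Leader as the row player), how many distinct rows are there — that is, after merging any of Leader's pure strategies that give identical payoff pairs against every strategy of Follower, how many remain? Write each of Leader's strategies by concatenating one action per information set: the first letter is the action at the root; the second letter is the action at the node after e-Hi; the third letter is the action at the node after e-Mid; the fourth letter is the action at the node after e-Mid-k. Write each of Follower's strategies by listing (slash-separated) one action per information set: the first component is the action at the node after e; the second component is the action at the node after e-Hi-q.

5

Leader has 16 pure strategies: eqkx, eqkz, eqfx, eqfz, etkx, etkz, etfx, etfz, cqkx, cqkz, cqfx, cqfz, ctkx, ctkz, ctfx, ctfz. Columns: Hi/W, Hi/D, Hi/U, Mid/W, Mid/D, Mid/U.
{eqkx, eqkz} → row (-3,1) (2,2) (-1,-2) (-2,5) (-2,5) (-2,5)
{eqfx, eqfz} → row (-3,1) (2,2) (-1,-2) (2,5) (2,5) (2,5)
{etkx, etkz} → row (4,3) (4,3) (4,3) (-2,5) (-2,5) (-2,5)
{etfx, etfz} → row (4,3) (4,3) (4,3) (2,5) (2,5) (2,5)
{cqkx, cqkz, cqfx, cqfz, ctkx, ctkz, ctfx, ctfz} → row (-2,2) (-2,2) (-2,2) (-2,2) (-2,2) (-2,2)
That's 5 distinct rows out of 16 strategies.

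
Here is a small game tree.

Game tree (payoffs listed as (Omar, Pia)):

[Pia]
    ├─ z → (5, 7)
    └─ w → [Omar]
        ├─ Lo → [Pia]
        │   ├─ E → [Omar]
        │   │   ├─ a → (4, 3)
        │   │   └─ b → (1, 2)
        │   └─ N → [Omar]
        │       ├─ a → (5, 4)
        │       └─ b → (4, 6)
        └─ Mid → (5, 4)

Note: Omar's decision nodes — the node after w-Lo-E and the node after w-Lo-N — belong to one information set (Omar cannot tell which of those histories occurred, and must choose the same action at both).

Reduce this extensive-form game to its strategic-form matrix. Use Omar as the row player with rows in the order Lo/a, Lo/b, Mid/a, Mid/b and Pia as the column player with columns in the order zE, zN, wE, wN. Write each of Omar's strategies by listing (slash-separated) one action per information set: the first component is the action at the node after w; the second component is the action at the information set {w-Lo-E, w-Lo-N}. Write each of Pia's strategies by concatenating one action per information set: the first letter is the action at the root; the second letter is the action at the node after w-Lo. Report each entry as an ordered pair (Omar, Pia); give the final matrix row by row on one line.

Lo/a: (5,7) (5,7) (4,3) (5,4) | Lo/b: (5,7) (5,7) (1,2) (4,6) | Mid/a: (5,7) (5,7) (5,4) (5,4) | Mid/b: (5,7) (5,7) (5,4) (5,4)

            zE       zN       wE       wN
 Lo/a    (5,7)    (5,7)    (4,3)    (5,4)
 Lo/b    (5,7)    (5,7)    (1,2)    (4,6)
Mid/a    (5,7)    (5,7)    (5,4)    (5,4)
Mid/b    (5,7)    (5,7)    (5,4)    (5,4)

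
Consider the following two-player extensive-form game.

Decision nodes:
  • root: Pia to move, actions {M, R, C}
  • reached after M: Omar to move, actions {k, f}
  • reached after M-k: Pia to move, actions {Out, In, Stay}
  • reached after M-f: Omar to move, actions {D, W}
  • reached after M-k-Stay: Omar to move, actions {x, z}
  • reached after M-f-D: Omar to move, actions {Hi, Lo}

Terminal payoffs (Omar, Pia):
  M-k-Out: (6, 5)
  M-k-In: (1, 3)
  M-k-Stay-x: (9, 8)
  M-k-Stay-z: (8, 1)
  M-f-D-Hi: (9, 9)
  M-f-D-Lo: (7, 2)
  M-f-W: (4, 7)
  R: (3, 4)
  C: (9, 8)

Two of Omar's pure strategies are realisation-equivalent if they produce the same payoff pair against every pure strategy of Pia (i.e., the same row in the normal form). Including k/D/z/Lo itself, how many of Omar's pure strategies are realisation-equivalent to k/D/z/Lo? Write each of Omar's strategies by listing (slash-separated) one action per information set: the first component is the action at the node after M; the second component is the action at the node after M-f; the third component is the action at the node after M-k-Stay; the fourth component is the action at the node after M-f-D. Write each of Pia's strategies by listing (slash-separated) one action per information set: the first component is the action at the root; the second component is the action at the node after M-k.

Row for k/D/z/Lo (columns M/Out, M/In, M/Stay, R/Out, R/In, R/Stay, C/Out, C/In, C/Stay): (6,5) (1,3) (8,1) (3,4) (3,4) (3,4) (9,8) (9,8) (9,8).
Under k/D/z/Lo, Omar's choice at the node after M-f and at the node after M-f-D can never be reached regardless of what Pia does, so varying those choices leaves every outcome unchanged.
Holding the reachable choices fixed and varying the unreachable ones freely already gives 2 × 2 = 4 equivalent strategies.
No other strategy reproduces this row, so those 4 are the full class: k/D/z/Hi, k/D/z/Lo, k/W/z/Hi, k/W/z/Lo.

4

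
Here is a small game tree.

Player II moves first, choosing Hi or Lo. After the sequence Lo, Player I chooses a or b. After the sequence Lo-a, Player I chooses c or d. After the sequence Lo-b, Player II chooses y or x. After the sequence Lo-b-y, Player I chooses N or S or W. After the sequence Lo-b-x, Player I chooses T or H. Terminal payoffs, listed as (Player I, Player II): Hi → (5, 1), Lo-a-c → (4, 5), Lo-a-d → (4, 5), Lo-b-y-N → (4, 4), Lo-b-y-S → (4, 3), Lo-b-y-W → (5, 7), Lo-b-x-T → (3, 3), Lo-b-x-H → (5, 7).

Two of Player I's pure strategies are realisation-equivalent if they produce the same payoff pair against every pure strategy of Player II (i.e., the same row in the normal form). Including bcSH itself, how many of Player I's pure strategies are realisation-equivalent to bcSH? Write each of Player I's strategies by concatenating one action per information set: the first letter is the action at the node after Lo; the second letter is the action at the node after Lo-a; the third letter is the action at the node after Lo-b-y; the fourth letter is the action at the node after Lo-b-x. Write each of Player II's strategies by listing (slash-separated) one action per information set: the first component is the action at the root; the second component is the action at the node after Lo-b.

2

Row for bcSH (columns Hi/y, Hi/x, Lo/y, Lo/x): (5,1) (5,1) (4,3) (5,7).
Under bcSH, Player I's choice at the node after Lo-a can never be reached regardless of what Player II does, so varying those choices leaves every outcome unchanged.
Holding the reachable choices fixed and varying the unreachable one freely already gives 2 equivalent strategies.
No other strategy reproduces this row, so those 2 are the full class: bcSH, bdSH.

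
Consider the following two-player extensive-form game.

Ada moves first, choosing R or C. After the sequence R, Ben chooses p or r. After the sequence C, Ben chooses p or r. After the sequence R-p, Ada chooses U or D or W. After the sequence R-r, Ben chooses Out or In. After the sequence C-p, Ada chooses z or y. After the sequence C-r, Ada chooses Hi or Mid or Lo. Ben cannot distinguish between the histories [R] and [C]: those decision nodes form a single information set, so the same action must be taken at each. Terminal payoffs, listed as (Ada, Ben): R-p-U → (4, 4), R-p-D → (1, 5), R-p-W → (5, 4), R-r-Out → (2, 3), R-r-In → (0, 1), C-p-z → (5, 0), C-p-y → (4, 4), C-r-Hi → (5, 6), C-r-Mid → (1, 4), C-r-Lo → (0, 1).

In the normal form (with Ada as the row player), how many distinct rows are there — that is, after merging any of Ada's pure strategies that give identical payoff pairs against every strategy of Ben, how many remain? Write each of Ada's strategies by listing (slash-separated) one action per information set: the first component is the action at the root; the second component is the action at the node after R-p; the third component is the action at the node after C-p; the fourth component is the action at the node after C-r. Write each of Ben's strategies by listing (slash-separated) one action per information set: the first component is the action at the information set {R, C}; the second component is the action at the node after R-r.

9

Ada has 36 pure strategies: R/U/z/Hi, R/U/z/Mid, R/U/z/Lo, R/U/y/Hi, R/U/y/Mid, R/U/y/Lo, R/D/z/Hi, R/D/z/Mid, R/D/z/Lo, R/D/y/Hi, R/D/y/Mid, R/D/y/Lo, R/W/z/Hi, R/W/z/Mid, R/W/z/Lo, R/W/y/Hi, R/W/y/Mid, R/W/y/Lo, C/U/z/Hi, C/U/z/Mid, C/U/z/Lo, C/U/y/Hi, C/U/y/Mid, C/U/y/Lo, C/D/z/Hi, C/D/z/Mid, C/D/z/Lo, C/D/y/Hi, C/D/y/Mid, C/D/y/Lo, C/W/z/Hi, C/W/z/Mid, C/W/z/Lo, C/W/y/Hi, C/W/y/Mid, C/W/y/Lo. Columns: p/Out, p/In, r/Out, r/In.
{R/U/z/Hi, R/U/z/Mid, R/U/z/Lo, R/U/y/Hi, R/U/y/Mid, R/U/y/Lo} → row (4,4) (4,4) (2,3) (0,1)
{R/D/z/Hi, R/D/z/Mid, R/D/z/Lo, R/D/y/Hi, R/D/y/Mid, R/D/y/Lo} → row (1,5) (1,5) (2,3) (0,1)
{R/W/z/Hi, R/W/z/Mid, R/W/z/Lo, R/W/y/Hi, R/W/y/Mid, R/W/y/Lo} → row (5,4) (5,4) (2,3) (0,1)
{C/U/z/Hi, C/D/z/Hi, C/W/z/Hi} → row (5,0) (5,0) (5,6) (5,6)
{C/U/z/Mid, C/D/z/Mid, C/W/z/Mid} → row (5,0) (5,0) (1,4) (1,4)
{C/U/z/Lo, C/D/z/Lo, C/W/z/Lo} → row (5,0) (5,0) (0,1) (0,1)
{C/U/y/Hi, C/D/y/Hi, C/W/y/Hi} → row (4,4) (4,4) (5,6) (5,6)
{C/U/y/Mid, C/D/y/Mid, C/W/y/Mid} → row (4,4) (4,4) (1,4) (1,4)
{C/U/y/Lo, C/D/y/Lo, C/W/y/Lo} → row (4,4) (4,4) (0,1) (0,1)
That's 9 distinct rows out of 36 strategies.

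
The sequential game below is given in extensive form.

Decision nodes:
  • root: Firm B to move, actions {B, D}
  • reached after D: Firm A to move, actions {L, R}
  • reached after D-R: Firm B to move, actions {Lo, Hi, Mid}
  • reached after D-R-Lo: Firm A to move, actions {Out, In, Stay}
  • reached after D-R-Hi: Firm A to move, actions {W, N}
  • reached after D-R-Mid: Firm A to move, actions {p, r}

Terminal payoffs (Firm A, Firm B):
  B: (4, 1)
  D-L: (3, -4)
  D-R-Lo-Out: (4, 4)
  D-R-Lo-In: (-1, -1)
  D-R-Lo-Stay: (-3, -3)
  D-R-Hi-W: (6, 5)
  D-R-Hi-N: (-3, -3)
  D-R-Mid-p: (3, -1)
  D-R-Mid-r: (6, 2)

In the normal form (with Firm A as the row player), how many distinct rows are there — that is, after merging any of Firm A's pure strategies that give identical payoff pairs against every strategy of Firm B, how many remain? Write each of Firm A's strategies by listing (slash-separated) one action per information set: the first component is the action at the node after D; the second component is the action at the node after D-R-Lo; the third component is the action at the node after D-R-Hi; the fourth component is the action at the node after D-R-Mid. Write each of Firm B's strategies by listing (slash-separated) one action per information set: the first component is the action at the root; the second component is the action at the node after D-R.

13

Firm A has 24 pure strategies: L/Out/W/p, L/Out/W/r, L/Out/N/p, L/Out/N/r, L/In/W/p, L/In/W/r, L/In/N/p, L/In/N/r, L/Stay/W/p, L/Stay/W/r, L/Stay/N/p, L/Stay/N/r, R/Out/W/p, R/Out/W/r, R/Out/N/p, R/Out/N/r, R/In/W/p, R/In/W/r, R/In/N/p, R/In/N/r, R/Stay/W/p, R/Stay/W/r, R/Stay/N/p, R/Stay/N/r. Columns: B/Lo, B/Hi, B/Mid, D/Lo, D/Hi, D/Mid.
{L/Out/W/p, L/Out/W/r, L/Out/N/p, L/Out/N/r, L/In/W/p, L/In/W/r, L/In/N/p, L/In/N/r, L/Stay/W/p, L/Stay/W/r, L/Stay/N/p, L/Stay/N/r} → row (4,1) (4,1) (4,1) (3,-4) (3,-4) (3,-4)
{R/Out/W/p} → row (4,1) (4,1) (4,1) (4,4) (6,5) (3,-1)
{R/Out/W/r} → row (4,1) (4,1) (4,1) (4,4) (6,5) (6,2)
{R/Out/N/p} → row (4,1) (4,1) (4,1) (4,4) (-3,-3) (3,-1)
{R/Out/N/r} → row (4,1) (4,1) (4,1) (4,4) (-3,-3) (6,2)
{R/In/W/p} → row (4,1) (4,1) (4,1) (-1,-1) (6,5) (3,-1)
{R/In/W/r} → row (4,1) (4,1) (4,1) (-1,-1) (6,5) (6,2)
{R/In/N/p} → row (4,1) (4,1) (4,1) (-1,-1) (-3,-3) (3,-1)
{R/In/N/r} → row (4,1) (4,1) (4,1) (-1,-1) (-3,-3) (6,2)
{R/Stay/W/p} → row (4,1) (4,1) (4,1) (-3,-3) (6,5) (3,-1)
{R/Stay/W/r} → row (4,1) (4,1) (4,1) (-3,-3) (6,5) (6,2)
{R/Stay/N/p} → row (4,1) (4,1) (4,1) (-3,-3) (-3,-3) (3,-1)
{R/Stay/N/r} → row (4,1) (4,1) (4,1) (-3,-3) (-3,-3) (6,2)
That's 13 distinct rows out of 24 strategies.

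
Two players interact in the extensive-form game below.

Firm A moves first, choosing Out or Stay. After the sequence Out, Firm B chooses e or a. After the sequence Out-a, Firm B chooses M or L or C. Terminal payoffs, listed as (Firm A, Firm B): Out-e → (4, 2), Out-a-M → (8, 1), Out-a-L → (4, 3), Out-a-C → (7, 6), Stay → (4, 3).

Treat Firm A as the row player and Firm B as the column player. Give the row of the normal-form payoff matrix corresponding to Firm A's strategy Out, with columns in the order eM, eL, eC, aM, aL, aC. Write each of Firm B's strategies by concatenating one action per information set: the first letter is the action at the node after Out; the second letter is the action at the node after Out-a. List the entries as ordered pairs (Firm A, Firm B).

vs eM: Firm A plays Out → Firm B plays e at [Out] → (4, 2)
vs eL: Firm A plays Out → Firm B plays e at [Out] → (4, 2)
vs eC: Firm A plays Out → Firm B plays e at [Out] → (4, 2)
vs aM: Firm A plays Out → Firm B plays a at [Out] → Firm B plays M at [Out-a] → (8, 1)
vs aL: Firm A plays Out → Firm B plays a at [Out] → Firm B plays L at [Out-a] → (4, 3)
vs aC: Firm A plays Out → Firm B plays a at [Out] → Firm B plays C at [Out-a] → (7, 6)

(4,2) (4,2) (4,2) (8,1) (4,3) (7,6)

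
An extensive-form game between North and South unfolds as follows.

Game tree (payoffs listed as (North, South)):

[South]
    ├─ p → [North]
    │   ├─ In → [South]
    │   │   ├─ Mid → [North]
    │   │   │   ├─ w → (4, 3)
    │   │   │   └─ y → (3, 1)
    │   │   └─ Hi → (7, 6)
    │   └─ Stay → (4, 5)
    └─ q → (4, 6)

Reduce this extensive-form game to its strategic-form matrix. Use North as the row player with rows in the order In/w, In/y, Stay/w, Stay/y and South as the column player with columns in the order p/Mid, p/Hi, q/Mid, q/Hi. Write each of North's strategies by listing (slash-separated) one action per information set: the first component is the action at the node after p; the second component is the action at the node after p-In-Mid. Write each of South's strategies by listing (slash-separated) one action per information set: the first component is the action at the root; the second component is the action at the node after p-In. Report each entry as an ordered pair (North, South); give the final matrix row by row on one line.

In/w: (4,3) (7,6) (4,6) (4,6) | In/y: (3,1) (7,6) (4,6) (4,6) | Stay/w: (4,5) (4,5) (4,6) (4,6) | Stay/y: (4,5) (4,5) (4,6) (4,6)

          p/Mid     p/Hi    q/Mid     q/Hi
  In/w    (4,3)    (7,6)    (4,6)    (4,6)
  In/y    (3,1)    (7,6)    (4,6)    (4,6)
Stay/w    (4,5)    (4,5)    (4,6)    (4,6)
Stay/y    (4,5)    (4,5)    (4,6)    (4,6)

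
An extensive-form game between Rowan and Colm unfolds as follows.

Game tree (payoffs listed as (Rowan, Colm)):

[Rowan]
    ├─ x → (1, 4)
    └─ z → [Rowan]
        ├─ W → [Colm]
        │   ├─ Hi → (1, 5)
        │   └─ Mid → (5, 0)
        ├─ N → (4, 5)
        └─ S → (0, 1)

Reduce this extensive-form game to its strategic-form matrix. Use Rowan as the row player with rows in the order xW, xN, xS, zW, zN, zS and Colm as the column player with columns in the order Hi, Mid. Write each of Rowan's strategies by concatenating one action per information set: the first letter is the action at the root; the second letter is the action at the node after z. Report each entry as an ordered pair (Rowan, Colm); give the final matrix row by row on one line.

xW: (1,4) (1,4) | xN: (1,4) (1,4) | xS: (1,4) (1,4) | zW: (1,5) (5,0) | zN: (4,5) (4,5) | zS: (0,1) (0,1)

Row xW: Hi→(1,4), Mid→(1,4)
Row xN: Hi→(1,4), Mid→(1,4)
Row xS: Hi→(1,4), Mid→(1,4)
Row zW: Hi→(1,5), Mid→(5,0)
Row zN: Hi→(4,5), Mid→(4,5)
Row zS: Hi→(0,1), Mid→(0,1)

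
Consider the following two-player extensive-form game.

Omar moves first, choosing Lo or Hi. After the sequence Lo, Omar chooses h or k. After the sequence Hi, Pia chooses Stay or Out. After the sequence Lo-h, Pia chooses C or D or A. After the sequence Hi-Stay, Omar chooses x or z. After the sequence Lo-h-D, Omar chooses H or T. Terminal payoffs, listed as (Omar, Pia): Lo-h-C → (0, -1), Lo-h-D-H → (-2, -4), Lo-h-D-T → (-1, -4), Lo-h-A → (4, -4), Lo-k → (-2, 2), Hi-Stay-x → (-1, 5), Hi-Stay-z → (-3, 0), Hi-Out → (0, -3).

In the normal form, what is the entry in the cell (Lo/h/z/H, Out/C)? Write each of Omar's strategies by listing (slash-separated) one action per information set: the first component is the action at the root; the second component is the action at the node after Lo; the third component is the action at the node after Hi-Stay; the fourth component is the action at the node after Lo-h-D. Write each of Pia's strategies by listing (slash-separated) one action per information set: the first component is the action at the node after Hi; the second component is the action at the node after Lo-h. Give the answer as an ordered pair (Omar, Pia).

(0, -1)

Trace the play path from the root:
  Omar plays Lo
  Omar plays h at [Lo]
  Pia plays C at [Lo-h]
→ terminal payoff (0, -1).
(Omar's choice at the node after Hi-Stay is never reached on this path, so it doesn't affect the outcome.)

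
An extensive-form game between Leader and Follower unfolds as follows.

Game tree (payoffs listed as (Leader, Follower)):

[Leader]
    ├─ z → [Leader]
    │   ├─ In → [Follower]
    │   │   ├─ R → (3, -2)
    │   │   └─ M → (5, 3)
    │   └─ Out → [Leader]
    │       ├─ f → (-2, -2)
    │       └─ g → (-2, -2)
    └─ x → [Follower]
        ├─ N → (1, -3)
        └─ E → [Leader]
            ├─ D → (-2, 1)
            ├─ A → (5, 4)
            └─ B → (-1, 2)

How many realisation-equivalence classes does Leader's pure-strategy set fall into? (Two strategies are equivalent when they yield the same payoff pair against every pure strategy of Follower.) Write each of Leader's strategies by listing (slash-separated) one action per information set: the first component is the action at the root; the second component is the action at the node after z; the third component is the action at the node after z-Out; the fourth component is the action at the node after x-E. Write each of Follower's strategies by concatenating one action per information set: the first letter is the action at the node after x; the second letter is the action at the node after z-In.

5

Leader has 24 pure strategies: z/In/f/D, z/In/f/A, z/In/f/B, z/In/g/D, z/In/g/A, z/In/g/B, z/Out/f/D, z/Out/f/A, z/Out/f/B, z/Out/g/D, z/Out/g/A, z/Out/g/B, x/In/f/D, x/In/f/A, x/In/f/B, x/In/g/D, x/In/g/A, x/In/g/B, x/Out/f/D, x/Out/f/A, x/Out/f/B, x/Out/g/D, x/Out/g/A, x/Out/g/B. Columns: NR, NM, ER, EM.
{z/In/f/D, z/In/f/A, z/In/f/B, z/In/g/D, z/In/g/A, z/In/g/B} → row (3,-2) (5,3) (3,-2) (5,3)
{z/Out/f/D, z/Out/f/A, z/Out/f/B, z/Out/g/D, z/Out/g/A, z/Out/g/B} → row (-2,-2) (-2,-2) (-2,-2) (-2,-2)
{x/In/f/D, x/In/g/D, x/Out/f/D, x/Out/g/D} → row (1,-3) (1,-3) (-2,1) (-2,1)
{x/In/f/A, x/In/g/A, x/Out/f/A, x/Out/g/A} → row (1,-3) (1,-3) (5,4) (5,4)
{x/In/f/B, x/In/g/B, x/Out/f/B, x/Out/g/B} → row (1,-3) (1,-3) (-1,2) (-1,2)
That's 5 distinct rows out of 24 strategies.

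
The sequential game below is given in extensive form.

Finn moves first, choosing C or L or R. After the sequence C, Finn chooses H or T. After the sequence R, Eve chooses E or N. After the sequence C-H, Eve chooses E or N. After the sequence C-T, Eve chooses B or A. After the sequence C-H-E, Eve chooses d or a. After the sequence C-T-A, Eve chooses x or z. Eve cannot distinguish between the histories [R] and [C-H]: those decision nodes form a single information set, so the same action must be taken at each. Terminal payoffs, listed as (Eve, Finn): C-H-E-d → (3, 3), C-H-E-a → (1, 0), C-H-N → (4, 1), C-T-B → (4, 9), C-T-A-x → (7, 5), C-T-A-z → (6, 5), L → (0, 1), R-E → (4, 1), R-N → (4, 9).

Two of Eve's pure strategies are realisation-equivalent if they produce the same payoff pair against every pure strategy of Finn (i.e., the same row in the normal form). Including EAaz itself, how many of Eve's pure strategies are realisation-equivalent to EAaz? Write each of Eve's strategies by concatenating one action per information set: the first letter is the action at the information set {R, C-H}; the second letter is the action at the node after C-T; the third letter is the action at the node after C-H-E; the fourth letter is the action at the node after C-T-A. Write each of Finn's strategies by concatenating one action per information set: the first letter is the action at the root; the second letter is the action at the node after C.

Row for EAaz (columns CH, CT, LH, LT, RH, RT): (1,0) (6,5) (0,1) (0,1) (4,1) (4,1).
Every one of Eve's information sets is on the play path for some reply by Finn when Eve follows EAaz.
Changing the action at any of them therefore changes at least one column, so only EAaz itself gives this row.

1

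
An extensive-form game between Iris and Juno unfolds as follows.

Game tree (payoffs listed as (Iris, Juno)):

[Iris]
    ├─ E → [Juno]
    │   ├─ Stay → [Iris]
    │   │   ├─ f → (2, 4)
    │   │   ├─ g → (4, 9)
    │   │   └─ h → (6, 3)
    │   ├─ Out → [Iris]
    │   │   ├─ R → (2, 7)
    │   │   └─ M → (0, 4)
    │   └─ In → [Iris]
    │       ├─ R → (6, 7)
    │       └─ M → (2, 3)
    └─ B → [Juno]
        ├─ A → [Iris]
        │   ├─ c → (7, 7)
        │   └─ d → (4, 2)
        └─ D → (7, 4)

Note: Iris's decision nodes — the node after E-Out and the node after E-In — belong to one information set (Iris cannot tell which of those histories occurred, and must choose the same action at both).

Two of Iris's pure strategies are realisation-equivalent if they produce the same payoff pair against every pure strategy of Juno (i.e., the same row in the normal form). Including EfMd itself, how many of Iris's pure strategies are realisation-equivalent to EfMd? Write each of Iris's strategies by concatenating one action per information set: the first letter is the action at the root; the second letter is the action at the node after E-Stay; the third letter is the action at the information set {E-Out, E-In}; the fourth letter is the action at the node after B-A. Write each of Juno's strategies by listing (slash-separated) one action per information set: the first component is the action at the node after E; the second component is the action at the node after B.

Row for EfMd (columns Stay/A, Stay/D, Out/A, Out/D, In/A, In/D): (2,4) (2,4) (0,4) (0,4) (2,3) (2,3).
Under EfMd, Iris's choice at the node after B-A can never be reached regardless of what Juno does, so varying those choices leaves every outcome unchanged.
Holding the reachable choices fixed and varying the unreachable one freely already gives 2 equivalent strategies.
No other strategy reproduces this row, so those 2 are the full class: EfMc, EfMd.

2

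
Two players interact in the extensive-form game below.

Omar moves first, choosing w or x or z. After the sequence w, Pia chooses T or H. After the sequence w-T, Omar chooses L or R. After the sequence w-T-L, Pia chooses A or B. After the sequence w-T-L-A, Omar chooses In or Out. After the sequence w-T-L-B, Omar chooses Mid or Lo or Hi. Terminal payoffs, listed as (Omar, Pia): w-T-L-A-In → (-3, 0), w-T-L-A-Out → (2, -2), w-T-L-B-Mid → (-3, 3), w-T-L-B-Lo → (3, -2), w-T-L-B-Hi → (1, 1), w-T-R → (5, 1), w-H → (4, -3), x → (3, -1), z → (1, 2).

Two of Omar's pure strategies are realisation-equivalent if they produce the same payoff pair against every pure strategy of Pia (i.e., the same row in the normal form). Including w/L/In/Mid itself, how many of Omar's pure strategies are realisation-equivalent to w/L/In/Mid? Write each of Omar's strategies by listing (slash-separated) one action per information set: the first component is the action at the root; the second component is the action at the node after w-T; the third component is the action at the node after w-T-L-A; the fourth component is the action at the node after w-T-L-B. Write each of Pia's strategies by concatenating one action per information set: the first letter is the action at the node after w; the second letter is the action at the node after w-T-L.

Row for w/L/In/Mid (columns TA, TB, HA, HB): (-3,0) (-3,3) (4,-3) (4,-3).
Every one of Omar's information sets is on the play path for some reply by Pia when Omar follows w/L/In/Mid.
Changing the action at any of them therefore changes at least one column, so only w/L/In/Mid itself gives this row.

1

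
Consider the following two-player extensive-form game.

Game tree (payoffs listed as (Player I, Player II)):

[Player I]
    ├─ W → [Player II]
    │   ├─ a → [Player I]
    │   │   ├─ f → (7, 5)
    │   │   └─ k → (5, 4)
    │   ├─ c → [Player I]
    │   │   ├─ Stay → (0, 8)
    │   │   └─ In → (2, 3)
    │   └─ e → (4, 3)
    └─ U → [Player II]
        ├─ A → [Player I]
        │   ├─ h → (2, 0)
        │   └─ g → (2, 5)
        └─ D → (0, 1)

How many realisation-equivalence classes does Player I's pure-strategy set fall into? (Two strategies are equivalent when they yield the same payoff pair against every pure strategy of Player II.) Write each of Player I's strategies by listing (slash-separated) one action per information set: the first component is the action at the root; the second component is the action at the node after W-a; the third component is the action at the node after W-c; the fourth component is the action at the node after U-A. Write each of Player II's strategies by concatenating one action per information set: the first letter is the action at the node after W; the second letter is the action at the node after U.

Player I has 16 pure strategies: W/f/Stay/h, W/f/Stay/g, W/f/In/h, W/f/In/g, W/k/Stay/h, W/k/Stay/g, W/k/In/h, W/k/In/g, U/f/Stay/h, U/f/Stay/g, U/f/In/h, U/f/In/g, U/k/Stay/h, U/k/Stay/g, U/k/In/h, U/k/In/g. Columns: aA, aD, cA, cD, eA, eD.
{W/f/Stay/h, W/f/Stay/g} → row (7,5) (7,5) (0,8) (0,8) (4,3) (4,3)
{W/f/In/h, W/f/In/g} → row (7,5) (7,5) (2,3) (2,3) (4,3) (4,3)
{W/k/Stay/h, W/k/Stay/g} → row (5,4) (5,4) (0,8) (0,8) (4,3) (4,3)
{W/k/In/h, W/k/In/g} → row (5,4) (5,4) (2,3) (2,3) (4,3) (4,3)
{U/f/Stay/h, U/f/In/h, U/k/Stay/h, U/k/In/h} → row (2,0) (0,1) (2,0) (0,1) (2,0) (0,1)
{U/f/Stay/g, U/f/In/g, U/k/Stay/g, U/k/In/g} → row (2,5) (0,1) (2,5) (0,1) (2,5) (0,1)
That's 6 distinct rows out of 16 strategies.

6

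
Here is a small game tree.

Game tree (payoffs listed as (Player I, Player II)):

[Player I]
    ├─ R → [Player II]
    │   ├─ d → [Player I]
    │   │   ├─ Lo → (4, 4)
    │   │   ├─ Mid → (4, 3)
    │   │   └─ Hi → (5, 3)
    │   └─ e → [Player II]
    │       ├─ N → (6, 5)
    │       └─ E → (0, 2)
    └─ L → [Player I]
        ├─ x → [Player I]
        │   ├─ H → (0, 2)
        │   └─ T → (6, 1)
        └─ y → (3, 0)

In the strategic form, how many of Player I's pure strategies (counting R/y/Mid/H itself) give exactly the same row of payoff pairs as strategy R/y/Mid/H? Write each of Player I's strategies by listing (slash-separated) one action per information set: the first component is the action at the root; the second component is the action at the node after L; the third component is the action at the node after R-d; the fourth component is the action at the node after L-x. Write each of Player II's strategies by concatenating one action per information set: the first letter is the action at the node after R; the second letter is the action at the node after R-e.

4

Row for R/y/Mid/H (columns dN, dE, eN, eE): (4,3) (4,3) (6,5) (0,2).
Under R/y/Mid/H, Player I's choice at the node after L and at the node after L-x can never be reached regardless of what Player II does, so varying those choices leaves every outcome unchanged.
Holding the reachable choices fixed and varying the unreachable ones freely already gives 2 × 2 = 4 equivalent strategies.
No other strategy reproduces this row, so those 4 are the full class: R/x/Mid/H, R/x/Mid/T, R/y/Mid/H, R/y/Mid/T.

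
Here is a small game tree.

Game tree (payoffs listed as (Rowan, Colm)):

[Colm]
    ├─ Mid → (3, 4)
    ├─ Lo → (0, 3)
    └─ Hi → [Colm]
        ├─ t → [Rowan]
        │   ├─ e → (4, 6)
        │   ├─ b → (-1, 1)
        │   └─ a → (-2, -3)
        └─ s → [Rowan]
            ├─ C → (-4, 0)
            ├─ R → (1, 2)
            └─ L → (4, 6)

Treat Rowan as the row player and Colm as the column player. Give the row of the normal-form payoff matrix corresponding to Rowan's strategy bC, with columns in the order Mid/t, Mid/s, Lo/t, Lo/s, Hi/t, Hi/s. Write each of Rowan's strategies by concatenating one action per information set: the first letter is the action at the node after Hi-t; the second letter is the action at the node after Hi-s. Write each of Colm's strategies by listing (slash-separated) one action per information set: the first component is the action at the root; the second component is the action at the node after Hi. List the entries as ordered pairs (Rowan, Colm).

vs Mid/t: Colm plays Mid → (3, 4)
vs Mid/s: Colm plays Mid → (3, 4)
vs Lo/t: Colm plays Lo → (0, 3)
vs Lo/s: Colm plays Lo → (0, 3)
vs Hi/t: Colm plays Hi → Colm plays t at [Hi] → Rowan plays b at [Hi-t] → (-1, 1)
vs Hi/s: Colm plays Hi → Colm plays s at [Hi] → Rowan plays C at [Hi-s] → (-4, 0)

(3,4) (3,4) (0,3) (0,3) (-1,1) (-4,0)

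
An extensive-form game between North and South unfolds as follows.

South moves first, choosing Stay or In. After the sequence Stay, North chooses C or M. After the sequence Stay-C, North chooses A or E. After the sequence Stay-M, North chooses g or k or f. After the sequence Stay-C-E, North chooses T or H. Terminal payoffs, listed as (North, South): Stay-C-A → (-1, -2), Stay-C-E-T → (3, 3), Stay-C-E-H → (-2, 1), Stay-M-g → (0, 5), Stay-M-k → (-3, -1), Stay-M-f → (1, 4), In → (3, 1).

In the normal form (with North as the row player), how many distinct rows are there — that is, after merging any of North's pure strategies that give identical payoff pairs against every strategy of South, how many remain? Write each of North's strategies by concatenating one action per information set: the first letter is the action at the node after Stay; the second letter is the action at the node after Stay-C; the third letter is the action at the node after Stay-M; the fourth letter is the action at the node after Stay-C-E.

6

North has 24 pure strategies: CAgT, CAgH, CAkT, CAkH, CAfT, CAfH, CEgT, CEgH, CEkT, CEkH, CEfT, CEfH, MAgT, MAgH, MAkT, MAkH, MAfT, MAfH, MEgT, MEgH, MEkT, MEkH, MEfT, MEfH. Columns: Stay, In.
{CAgT, CAgH, CAkT, CAkH, CAfT, CAfH} → row (-1,-2) (3,1)
{CEgT, CEkT, CEfT} → row (3,3) (3,1)
{CEgH, CEkH, CEfH} → row (-2,1) (3,1)
{MAgT, MAgH, MEgT, MEgH} → row (0,5) (3,1)
{MAkT, MAkH, MEkT, MEkH} → row (-3,-1) (3,1)
{MAfT, MAfH, MEfT, MEfH} → row (1,4) (3,1)
That's 6 distinct rows out of 24 strategies.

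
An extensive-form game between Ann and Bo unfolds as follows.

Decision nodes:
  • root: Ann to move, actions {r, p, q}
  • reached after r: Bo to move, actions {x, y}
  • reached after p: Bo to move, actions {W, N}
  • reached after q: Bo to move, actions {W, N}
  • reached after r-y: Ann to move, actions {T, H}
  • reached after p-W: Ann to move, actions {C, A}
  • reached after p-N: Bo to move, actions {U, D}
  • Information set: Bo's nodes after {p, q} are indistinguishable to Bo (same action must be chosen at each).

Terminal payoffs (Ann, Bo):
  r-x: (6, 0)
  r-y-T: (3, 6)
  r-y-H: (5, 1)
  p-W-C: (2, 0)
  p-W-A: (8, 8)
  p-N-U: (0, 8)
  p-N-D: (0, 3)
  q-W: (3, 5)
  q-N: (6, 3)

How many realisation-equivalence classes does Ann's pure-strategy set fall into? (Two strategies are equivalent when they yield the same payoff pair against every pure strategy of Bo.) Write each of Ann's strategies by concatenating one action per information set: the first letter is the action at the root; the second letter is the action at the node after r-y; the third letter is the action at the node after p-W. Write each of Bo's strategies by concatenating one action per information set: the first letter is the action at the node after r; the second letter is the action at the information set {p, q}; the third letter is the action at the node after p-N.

Ann has 12 pure strategies: rTC, rTA, rHC, rHA, pTC, pTA, pHC, pHA, qTC, qTA, qHC, qHA. Columns: xWU, xWD, xNU, xND, yWU, yWD, yNU, yND.
{rTC, rTA} → row (6,0) (6,0) (6,0) (6,0) (3,6) (3,6) (3,6) (3,6)
{rHC, rHA} → row (6,0) (6,0) (6,0) (6,0) (5,1) (5,1) (5,1) (5,1)
{pTC, pHC} → row (2,0) (2,0) (0,8) (0,3) (2,0) (2,0) (0,8) (0,3)
{pTA, pHA} → row (8,8) (8,8) (0,8) (0,3) (8,8) (8,8) (0,8) (0,3)
{qTC, qTA, qHC, qHA} → row (3,5) (3,5) (6,3) (6,3) (3,5) (3,5) (6,3) (6,3)
That's 5 distinct rows out of 12 strategies.

5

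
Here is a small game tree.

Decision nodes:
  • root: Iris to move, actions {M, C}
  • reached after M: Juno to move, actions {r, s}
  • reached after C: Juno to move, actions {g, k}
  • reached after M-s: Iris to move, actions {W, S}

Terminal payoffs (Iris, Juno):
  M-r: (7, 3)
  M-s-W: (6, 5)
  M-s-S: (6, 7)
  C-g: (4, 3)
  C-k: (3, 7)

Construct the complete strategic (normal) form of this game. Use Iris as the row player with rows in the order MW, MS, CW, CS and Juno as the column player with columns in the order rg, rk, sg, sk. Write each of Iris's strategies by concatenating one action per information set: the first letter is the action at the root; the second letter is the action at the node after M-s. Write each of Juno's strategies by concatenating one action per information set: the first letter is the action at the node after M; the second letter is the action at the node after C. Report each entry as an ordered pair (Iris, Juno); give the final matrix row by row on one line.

MW: (7,3) (7,3) (6,5) (6,5) | MS: (7,3) (7,3) (6,7) (6,7) | CW: (4,3) (3,7) (4,3) (3,7) | CS: (4,3) (3,7) (4,3) (3,7)

Row MW: rg→(7,3), rk→(7,3), sg→(6,5), sk→(6,5)
Row MS: rg→(7,3), rk→(7,3), sg→(6,7), sk→(6,7)
Row CW: rg→(4,3), rk→(3,7), sg→(4,3), sk→(3,7)
Row CS: rg→(4,3), rk→(3,7), sg→(4,3), sk→(3,7)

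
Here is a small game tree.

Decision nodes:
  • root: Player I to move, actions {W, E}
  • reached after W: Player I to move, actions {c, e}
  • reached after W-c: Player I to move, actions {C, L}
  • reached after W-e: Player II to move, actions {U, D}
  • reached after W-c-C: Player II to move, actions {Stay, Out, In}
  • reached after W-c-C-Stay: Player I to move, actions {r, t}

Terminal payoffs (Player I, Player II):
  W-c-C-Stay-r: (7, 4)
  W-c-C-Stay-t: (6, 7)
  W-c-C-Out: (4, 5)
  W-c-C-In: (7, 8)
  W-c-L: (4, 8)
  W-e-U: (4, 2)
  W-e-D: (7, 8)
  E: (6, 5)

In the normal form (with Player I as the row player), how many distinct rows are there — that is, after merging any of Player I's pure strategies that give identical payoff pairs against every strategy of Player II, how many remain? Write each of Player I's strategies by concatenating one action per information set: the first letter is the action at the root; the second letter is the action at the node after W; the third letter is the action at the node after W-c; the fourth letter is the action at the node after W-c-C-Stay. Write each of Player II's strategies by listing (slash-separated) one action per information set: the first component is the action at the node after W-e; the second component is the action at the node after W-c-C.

5

Player I has 16 pure strategies: WcCr, WcCt, WcLr, WcLt, WeCr, WeCt, WeLr, WeLt, EcCr, EcCt, EcLr, EcLt, EeCr, EeCt, EeLr, EeLt. Columns: U/Stay, U/Out, U/In, D/Stay, D/Out, D/In.
{WcCr} → row (7,4) (4,5) (7,8) (7,4) (4,5) (7,8)
{WcCt} → row (6,7) (4,5) (7,8) (6,7) (4,5) (7,8)
{WcLr, WcLt} → row (4,8) (4,8) (4,8) (4,8) (4,8) (4,8)
{WeCr, WeCt, WeLr, WeLt} → row (4,2) (4,2) (4,2) (7,8) (7,8) (7,8)
{EcCr, EcCt, EcLr, EcLt, EeCr, EeCt, EeLr, EeLt} → row (6,5) (6,5) (6,5) (6,5) (6,5) (6,5)
That's 5 distinct rows out of 16 strategies.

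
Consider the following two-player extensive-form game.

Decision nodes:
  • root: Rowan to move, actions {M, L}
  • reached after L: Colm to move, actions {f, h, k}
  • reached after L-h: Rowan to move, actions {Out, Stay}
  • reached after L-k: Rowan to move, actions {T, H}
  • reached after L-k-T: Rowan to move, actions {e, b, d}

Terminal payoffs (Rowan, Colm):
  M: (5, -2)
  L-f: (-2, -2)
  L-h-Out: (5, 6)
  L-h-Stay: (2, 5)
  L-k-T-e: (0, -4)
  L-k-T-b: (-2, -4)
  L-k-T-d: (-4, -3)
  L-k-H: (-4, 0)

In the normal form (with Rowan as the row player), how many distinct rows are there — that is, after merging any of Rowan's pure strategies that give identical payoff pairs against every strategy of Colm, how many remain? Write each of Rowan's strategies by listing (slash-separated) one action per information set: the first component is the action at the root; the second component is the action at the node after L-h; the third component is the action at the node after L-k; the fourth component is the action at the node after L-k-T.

9

Rowan has 24 pure strategies: M/Out/T/e, M/Out/T/b, M/Out/T/d, M/Out/H/e, M/Out/H/b, M/Out/H/d, M/Stay/T/e, M/Stay/T/b, M/Stay/T/d, M/Stay/H/e, M/Stay/H/b, M/Stay/H/d, L/Out/T/e, L/Out/T/b, L/Out/T/d, L/Out/H/e, L/Out/H/b, L/Out/H/d, L/Stay/T/e, L/Stay/T/b, L/Stay/T/d, L/Stay/H/e, L/Stay/H/b, L/Stay/H/d. Columns: f, h, k.
{M/Out/T/e, M/Out/T/b, M/Out/T/d, M/Out/H/e, M/Out/H/b, M/Out/H/d, M/Stay/T/e, M/Stay/T/b, M/Stay/T/d, M/Stay/H/e, M/Stay/H/b, M/Stay/H/d} → row (5,-2) (5,-2) (5,-2)
{L/Out/T/e} → row (-2,-2) (5,6) (0,-4)
{L/Out/T/b} → row (-2,-2) (5,6) (-2,-4)
{L/Out/T/d} → row (-2,-2) (5,6) (-4,-3)
{L/Out/H/e, L/Out/H/b, L/Out/H/d} → row (-2,-2) (5,6) (-4,0)
{L/Stay/T/e} → row (-2,-2) (2,5) (0,-4)
{L/Stay/T/b} → row (-2,-2) (2,5) (-2,-4)
{L/Stay/T/d} → row (-2,-2) (2,5) (-4,-3)
{L/Stay/H/e, L/Stay/H/b, L/Stay/H/d} → row (-2,-2) (2,5) (-4,0)
That's 9 distinct rows out of 24 strategies.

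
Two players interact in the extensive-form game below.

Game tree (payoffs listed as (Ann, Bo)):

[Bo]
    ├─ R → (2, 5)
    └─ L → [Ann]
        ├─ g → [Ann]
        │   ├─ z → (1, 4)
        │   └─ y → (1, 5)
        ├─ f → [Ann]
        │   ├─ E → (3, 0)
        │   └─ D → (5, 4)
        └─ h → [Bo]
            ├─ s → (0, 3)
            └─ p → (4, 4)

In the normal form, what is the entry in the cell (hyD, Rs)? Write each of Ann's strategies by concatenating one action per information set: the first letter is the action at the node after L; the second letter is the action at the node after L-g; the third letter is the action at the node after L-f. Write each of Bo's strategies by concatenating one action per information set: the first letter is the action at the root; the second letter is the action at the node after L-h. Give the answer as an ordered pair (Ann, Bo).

Trace the play path from the root:
  Bo plays R
→ terminal payoff (2, 5).
(Ann's choice at the node after L is never reached on this path, so it doesn't affect the outcome.)

(2, 5)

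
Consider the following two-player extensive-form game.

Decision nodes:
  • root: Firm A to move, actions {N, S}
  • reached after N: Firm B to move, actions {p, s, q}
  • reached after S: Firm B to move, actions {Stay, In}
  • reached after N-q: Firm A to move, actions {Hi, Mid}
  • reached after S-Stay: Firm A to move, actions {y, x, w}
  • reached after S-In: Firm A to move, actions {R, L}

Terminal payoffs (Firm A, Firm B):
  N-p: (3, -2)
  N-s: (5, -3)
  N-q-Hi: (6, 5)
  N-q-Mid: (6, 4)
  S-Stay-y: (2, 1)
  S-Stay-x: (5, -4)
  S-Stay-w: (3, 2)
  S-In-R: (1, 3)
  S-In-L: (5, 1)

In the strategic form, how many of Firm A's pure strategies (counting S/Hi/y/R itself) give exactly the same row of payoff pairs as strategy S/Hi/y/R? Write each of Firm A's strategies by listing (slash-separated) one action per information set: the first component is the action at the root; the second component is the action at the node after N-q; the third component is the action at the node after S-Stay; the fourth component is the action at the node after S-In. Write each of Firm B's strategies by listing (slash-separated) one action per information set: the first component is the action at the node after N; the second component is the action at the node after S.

Row for S/Hi/y/R (columns p/Stay, p/In, s/Stay, s/In, q/Stay, q/In): (2,1) (1,3) (2,1) (1,3) (2,1) (1,3).
Under S/Hi/y/R, Firm A's choice at the node after N-q can never be reached regardless of what Firm B does, so varying those choices leaves every outcome unchanged.
Holding the reachable choices fixed and varying the unreachable one freely already gives 2 equivalent strategies.
No other strategy reproduces this row, so those 2 are the full class: S/Hi/y/R, S/Mid/y/R.

2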